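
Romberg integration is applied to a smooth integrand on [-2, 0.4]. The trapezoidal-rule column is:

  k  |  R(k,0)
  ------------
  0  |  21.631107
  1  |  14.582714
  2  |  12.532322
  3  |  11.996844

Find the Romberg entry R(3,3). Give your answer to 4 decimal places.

11.8162

Richardson extrapolation on the trapezoidal column (denominator 4−1=3):
R(1,1) = (4·14.582714 − 21.631107) / 3 = 12.233250
R(2,1) = 12.532322 + (12.532322 − 14.582714)/3 = 11.848858
R(3,1) = 11.996844 + (11.996844 − 12.532322)/3 = 11.818351
R(2,2) = (16·11.848858 − 12.233250) / 15 = 11.823232
R(3,2) = 11.818351 + (11.818351 − 11.848858)/15 = 11.816317
R(3,3) = 11.816317 + (11.816317 − 11.823232)/63 = 11.816207
(Column j=1 coincides with Simpson's rule on the same nodes.)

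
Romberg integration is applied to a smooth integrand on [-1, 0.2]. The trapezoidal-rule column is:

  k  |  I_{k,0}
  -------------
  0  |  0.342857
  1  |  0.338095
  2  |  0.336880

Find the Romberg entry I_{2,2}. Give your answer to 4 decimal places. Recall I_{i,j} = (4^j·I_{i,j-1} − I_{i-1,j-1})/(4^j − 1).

I_{1,1} = 0.338095 + (0.338095 − 0.342857)/3 = 0.336508
I_{2,1} = 0.336880 + (0.336880 − 0.338095)/3 = 0.336475
I_{2,2} = 0.336475 + (0.336475 − 0.336508)/15 = 0.336473

0.3365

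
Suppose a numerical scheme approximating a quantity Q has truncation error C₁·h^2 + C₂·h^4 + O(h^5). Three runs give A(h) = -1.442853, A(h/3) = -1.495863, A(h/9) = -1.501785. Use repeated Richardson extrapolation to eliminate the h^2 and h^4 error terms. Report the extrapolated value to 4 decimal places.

-1.5025

First eliminate the h^2 term (factor 3^2 = 9):
  B₁ = (9·(-1.495863) − (-1.442853))/8 = -1.502489
  B₂ = (9·(-1.501785) − (-1.495863))/8 = -1.502525
Then eliminate the h^4 term (factor 3^4 = 81):
  (81·(-1.502525) − (-1.502489))/80 = -1.502525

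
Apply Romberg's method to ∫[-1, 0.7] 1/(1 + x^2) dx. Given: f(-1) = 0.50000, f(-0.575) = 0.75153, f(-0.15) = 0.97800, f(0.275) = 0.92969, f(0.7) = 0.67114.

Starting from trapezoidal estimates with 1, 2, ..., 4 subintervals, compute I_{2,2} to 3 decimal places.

1.393

I_{0,0} (trapezoid, 1 panel, h=1.7000): 0.99547
I_{1,0} (trapezoid, 2 panels, h=0.8500): 1.32903
I_{2,0} (trapezoid, 4 panels, h=0.4250): 1.37904
I_{1,1} = 1.32903 + (1.32903 − 0.99547)/3 = 1.44022
I_{2,1} = 1.37904 + (1.37904 − 1.32903)/3 = 1.39571
I_{2,2} = 1.39571 + (1.39571 − 1.44022)/15 = 1.39274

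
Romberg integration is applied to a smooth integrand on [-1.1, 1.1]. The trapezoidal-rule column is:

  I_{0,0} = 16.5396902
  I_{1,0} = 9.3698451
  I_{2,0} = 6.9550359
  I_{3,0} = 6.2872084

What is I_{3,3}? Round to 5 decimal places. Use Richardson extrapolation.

6.05833

I_{1,1} = 9.3698451 + (9.3698451 − 16.5396902)/3 = 6.9798967
I_{2,1} = (4·6.9550359 − 9.3698451) / 3 = 6.1500995
I_{3,1} = 6.2872084 + (6.2872084 − 6.9550359)/3 = 6.0645992
I_{2,2} = (16·6.1500995 − 6.9798967) / 15 = 6.0947797
I_{3,2} = 6.0645992 + (6.0645992 − 6.1500995)/15 = 6.0588992
I_{3,3} = 6.0588992 + (6.0588992 − 6.0947797)/63 = 6.0583297
(Column j=1 coincides with Simpson's rule on the same nodes.)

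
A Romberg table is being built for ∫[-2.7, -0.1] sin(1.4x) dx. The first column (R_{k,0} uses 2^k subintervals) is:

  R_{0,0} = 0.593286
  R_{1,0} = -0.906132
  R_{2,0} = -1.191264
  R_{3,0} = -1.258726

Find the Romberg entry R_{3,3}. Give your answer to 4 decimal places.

R_{1,1} = -0.906132 + (-0.906132 − 0.593286)/3 = -1.405938
R_{2,1} = -1.191264 + (-1.191264 − (-0.906132))/3 = -1.286308
R_{3,1} = (4·(-1.258726) − (-1.191264)) / 3 = -1.281213
R_{2,2} = -1.286308 + (-1.286308 − (-1.405938))/15 = -1.278333
R_{3,2} = -1.281213 + (-1.281213 − (-1.286308))/15 = -1.280873
R_{3,3} = -1.280873 + (-1.280873 − (-1.278333))/63 = -1.280913

-1.2809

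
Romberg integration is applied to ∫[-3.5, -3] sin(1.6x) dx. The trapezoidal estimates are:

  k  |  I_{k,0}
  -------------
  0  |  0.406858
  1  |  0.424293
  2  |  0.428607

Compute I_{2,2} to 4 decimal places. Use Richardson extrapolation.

0.4300

I_{1,1} = 0.424293 + (0.424293 − 0.406858)/3 = 0.430105
I_{2,1} = (4·0.428607 − 0.424293) / 3 = 0.430045
I_{2,2} = (16·0.430045 − 0.430105) / 15 = 0.430041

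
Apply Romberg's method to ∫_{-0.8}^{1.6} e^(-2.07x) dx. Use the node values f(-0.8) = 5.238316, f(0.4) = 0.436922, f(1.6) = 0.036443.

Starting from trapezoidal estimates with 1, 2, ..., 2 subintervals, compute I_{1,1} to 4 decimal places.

I_{0,0} (trapezoid, 1 panel, h=2.4000): 6.329711
I_{1,0} (trapezoid, 2 panels, h=1.2000): 3.689162
I_{1,1} = 3.689162 + (3.689162 − 6.329711)/3 = 2.808979

2.8090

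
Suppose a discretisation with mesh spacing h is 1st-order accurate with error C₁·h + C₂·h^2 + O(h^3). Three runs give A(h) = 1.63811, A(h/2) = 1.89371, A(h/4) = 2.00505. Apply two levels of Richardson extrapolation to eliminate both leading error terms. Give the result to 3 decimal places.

First eliminate the h term (factor 2^1 = 2):
  B₁ = (2·1.89371 − 1.63811)/1 = 2.14931
  B₂ = (2·2.00505 − 1.89371)/1 = 2.11639
Then eliminate the h^2 term (factor 2^2 = 4):
  (4·2.11639 − 2.14931)/3 = 2.10542

2.105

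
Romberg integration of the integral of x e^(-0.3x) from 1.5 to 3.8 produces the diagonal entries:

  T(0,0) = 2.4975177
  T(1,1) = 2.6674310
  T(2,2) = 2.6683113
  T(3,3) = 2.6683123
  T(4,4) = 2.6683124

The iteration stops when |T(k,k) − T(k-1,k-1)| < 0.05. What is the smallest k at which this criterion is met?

|T(1,1) − T(0,0)| = 0.1699133 ≥ 0.05
|T(2,2) − T(1,1)| = 0.0008803 < 0.05

k = 2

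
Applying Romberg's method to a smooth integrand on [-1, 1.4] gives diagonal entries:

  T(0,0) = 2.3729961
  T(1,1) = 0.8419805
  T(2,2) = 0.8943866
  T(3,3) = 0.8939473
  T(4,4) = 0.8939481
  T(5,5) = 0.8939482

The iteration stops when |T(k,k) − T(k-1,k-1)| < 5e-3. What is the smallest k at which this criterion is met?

k = 3

|T(1,1) − T(0,0)| = 1.5310156 ≥ 5e-3
|T(2,2) − T(1,1)| = 0.0524061 ≥ 5e-3
|T(3,3) − T(2,2)| = 0.0004393 < 5e-3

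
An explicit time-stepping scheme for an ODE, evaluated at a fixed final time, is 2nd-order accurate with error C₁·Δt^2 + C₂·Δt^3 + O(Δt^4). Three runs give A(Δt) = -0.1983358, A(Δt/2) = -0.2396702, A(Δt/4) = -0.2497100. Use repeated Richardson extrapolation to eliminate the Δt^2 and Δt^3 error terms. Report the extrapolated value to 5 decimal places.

-0.25300

First eliminate the Δt^2 term (factor 2^2 = 4):
  B₁ = (4·(-0.2396702) − (-0.1983358))/3 = -0.2534483
  B₂ = (4·(-0.2497100) − (-0.2396702))/3 = -0.2530566
Then eliminate the Δt^3 term (factor 2^3 = 8):
  (8·(-0.2530566) − (-0.2534483))/7 = -0.2530006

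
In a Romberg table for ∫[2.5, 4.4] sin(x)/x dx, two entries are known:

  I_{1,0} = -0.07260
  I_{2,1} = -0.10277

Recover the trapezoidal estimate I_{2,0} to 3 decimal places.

-0.095

From I_{2,1} = (4·I_{2,0} − I_{1,0})/3, solve for I_{2,0}:
4·I_{2,0} = 3·(-0.10277) + (-0.07260) = -0.38091
I_{2,0} = -0.09523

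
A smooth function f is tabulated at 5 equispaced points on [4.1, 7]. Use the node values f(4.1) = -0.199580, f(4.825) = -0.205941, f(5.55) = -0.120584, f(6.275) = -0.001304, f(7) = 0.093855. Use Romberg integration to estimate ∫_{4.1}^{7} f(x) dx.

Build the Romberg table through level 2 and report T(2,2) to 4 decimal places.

-0.2842

T(0,0) (trapezoid, 1 panel, h=2.9000): -0.153301
T(1,0) (trapezoid, 2 panels, h=1.4500): -0.251497
T(2,0) (trapezoid, 4 panels, h=0.7250): -0.276001
T(1,1) = -0.251497 + (-0.251497 − (-0.153301))/3 = -0.284229
T(2,1) = -0.276001 + (-0.276001 − (-0.251497))/3 = -0.284169
T(2,2) = -0.284169 + (-0.284169 − (-0.284229))/15 = -0.284165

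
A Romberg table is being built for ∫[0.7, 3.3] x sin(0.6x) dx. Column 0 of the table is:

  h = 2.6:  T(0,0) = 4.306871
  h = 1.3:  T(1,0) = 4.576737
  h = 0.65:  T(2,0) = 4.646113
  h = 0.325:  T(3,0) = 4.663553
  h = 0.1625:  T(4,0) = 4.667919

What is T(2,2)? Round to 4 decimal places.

T(1,1) = 4.576737 + (4.576737 − 4.306871)/3 = 4.666692
T(2,1) = (4·4.646113 − 4.576737) / 3 = 4.669238
T(2,2) = 4.669238 + (4.669238 − 4.666692)/15 = 4.669408

4.6694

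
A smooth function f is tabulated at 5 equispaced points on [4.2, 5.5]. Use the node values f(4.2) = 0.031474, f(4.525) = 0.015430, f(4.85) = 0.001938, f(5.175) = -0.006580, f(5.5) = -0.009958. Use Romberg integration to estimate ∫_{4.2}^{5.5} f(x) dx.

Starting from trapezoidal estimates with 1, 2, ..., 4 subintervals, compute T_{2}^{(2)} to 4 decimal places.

T_{0}^{(0)} (trapezoid, 1 panel, h=1.3000): 0.013985
T_{1}^{(0)} (trapezoid, 2 panels, h=0.6500): 0.008252
T_{2}^{(0)} (trapezoid, 4 panels, h=0.3250): 0.007002
T_{1}^{(1)} = 0.008252 + (0.008252 − 0.013985)/3 = 0.006341
T_{2}^{(1)} = 0.007002 + (0.007002 − 0.008252)/3 = 0.006585
T_{2}^{(2)} = 0.006585 + (0.006585 − 0.006341)/15 = 0.006601

0.0066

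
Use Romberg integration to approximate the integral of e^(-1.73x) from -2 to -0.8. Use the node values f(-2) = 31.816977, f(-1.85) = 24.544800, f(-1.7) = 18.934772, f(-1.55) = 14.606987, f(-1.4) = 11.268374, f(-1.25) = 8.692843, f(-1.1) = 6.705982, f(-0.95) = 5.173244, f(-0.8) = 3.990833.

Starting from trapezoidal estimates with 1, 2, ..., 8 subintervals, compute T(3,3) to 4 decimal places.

16.0845

T(0,0) (trapezoid, 1 panel, h=1.2000): 21.484686
T(1,0) (trapezoid, 2 panels, h=0.6000): 17.503367
T(2,0) (trapezoid, 4 panels, h=0.3000): 16.443910
T(3,0) (trapezoid, 8 panels, h=0.1500): 16.174636
T(1,1) = 17.503367 + (17.503367 − 21.484686)/3 = 16.176261
T(2,1) = 16.443910 + (16.443910 − 17.503367)/3 = 16.090758
T(3,1) = 16.174636 + (16.174636 − 16.443910)/3 = 16.084878
T(2,2) = 16.090758 + (16.090758 − 16.176261)/15 = 16.085058
T(3,2) = 16.084878 + (16.084878 − 16.090758)/15 = 16.084486
T(3,3) = 16.084486 + (16.084486 − 16.085058)/63 = 16.084477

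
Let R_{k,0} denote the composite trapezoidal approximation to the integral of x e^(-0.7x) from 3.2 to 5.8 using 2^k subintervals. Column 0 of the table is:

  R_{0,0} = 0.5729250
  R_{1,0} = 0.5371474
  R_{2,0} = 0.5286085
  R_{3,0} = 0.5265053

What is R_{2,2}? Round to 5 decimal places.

0.52580

Richardson extrapolation on the trapezoidal column (denominator 4−1=3):
R_{1,1} = 0.5371474 + (0.5371474 − 0.5729250)/3 = 0.5252215
R_{2,1} = (4·0.5286085 − 0.5371474) / 3 = 0.5257622
R_{2,2} = 0.5257622 + (0.5257622 − 0.5252215)/15 = 0.5257982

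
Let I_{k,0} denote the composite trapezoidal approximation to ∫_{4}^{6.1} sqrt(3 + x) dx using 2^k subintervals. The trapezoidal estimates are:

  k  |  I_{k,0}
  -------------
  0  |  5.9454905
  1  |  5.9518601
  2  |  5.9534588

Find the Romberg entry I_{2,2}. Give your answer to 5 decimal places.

Richardson extrapolation on the trapezoidal column (denominator 4−1=3):
I_{1,1} = 5.9518601 + (5.9518601 − 5.9454905)/3 = 5.9539833
I_{2,1} = (4·5.9534588 − 5.9518601) / 3 = 5.9539917
I_{2,2} = (16·5.9539917 − 5.9539833) / 15 = 5.9539923

5.95399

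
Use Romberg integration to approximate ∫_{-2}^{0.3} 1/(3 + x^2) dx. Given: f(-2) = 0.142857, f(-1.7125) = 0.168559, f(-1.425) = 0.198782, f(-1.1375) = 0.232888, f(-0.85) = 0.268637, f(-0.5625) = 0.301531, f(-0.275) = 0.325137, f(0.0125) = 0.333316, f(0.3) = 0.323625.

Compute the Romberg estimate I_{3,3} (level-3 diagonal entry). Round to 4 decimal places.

I_{0,0} (trapezoid, 1 panel, h=2.3000): 0.536454
I_{1,0} (trapezoid, 2 panels, h=1.1500): 0.577160
I_{2,0} (trapezoid, 4 panels, h=0.5750): 0.589833
I_{3,0} (trapezoid, 8 panels, h=0.2875): 0.592851
I_{1,1} = 0.577160 + (0.577160 − 0.536454)/3 = 0.590729
I_{2,1} = 0.589833 + (0.589833 − 0.577160)/3 = 0.594057
I_{3,1} = 0.592851 + (0.592851 − 0.589833)/3 = 0.593857
I_{2,2} = 0.594057 + (0.594057 − 0.590729)/15 = 0.594279
I_{3,2} = 0.593857 + (0.593857 − 0.594057)/15 = 0.593844
I_{3,3} = 0.593844 + (0.593844 − 0.594279)/63 = 0.593837

0.5938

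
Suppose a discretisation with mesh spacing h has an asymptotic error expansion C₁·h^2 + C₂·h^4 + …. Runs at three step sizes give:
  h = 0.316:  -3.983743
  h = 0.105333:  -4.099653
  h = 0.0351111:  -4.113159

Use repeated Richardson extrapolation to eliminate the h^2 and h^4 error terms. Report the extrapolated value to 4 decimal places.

First eliminate the h^2 term (factor 3^2 = 9):
  B₁ = (9·(-4.099653) − (-3.983743))/8 = -4.114142
  B₂ = (9·(-4.113159) − (-4.099653))/8 = -4.114847
Then eliminate the h^4 term (factor 3^4 = 81):
  (81·(-4.114847) − (-4.114142))/80 = -4.114856

-4.1149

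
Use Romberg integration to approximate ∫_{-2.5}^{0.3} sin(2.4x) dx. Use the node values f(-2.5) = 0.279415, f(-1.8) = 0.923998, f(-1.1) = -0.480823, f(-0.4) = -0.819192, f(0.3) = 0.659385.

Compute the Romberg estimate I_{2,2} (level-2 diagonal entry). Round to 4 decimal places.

0.1293

I_{0,0} (trapezoid, 1 panel, h=2.8000): 1.314320
I_{1,0} (trapezoid, 2 panels, h=1.4000): -0.015992
I_{2,0} (trapezoid, 4 panels, h=0.7000): 0.065368
I_{1,1} = -0.015992 + (-0.015992 − 1.314320)/3 = -0.459429
I_{2,1} = 0.065368 + (0.065368 − (-0.015992))/3 = 0.092488
I_{2,2} = 0.092488 + (0.092488 − (-0.459429))/15 = 0.129282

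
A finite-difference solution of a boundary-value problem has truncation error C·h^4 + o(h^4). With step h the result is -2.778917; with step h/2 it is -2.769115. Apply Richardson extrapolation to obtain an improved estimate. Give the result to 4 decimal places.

Extrapolated value = (16·A(h/2) − A(h)) / (16 − 1)
= (16·(-2.769115) − (-2.778917)) / 15
= -41.526923 / 15 = -2.768462

-2.7685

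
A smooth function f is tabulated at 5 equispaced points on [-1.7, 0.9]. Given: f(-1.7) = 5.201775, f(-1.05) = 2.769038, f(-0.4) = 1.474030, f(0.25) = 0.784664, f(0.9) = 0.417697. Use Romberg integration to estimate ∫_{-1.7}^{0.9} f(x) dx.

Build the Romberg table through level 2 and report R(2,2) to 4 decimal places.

R(0,0) (trapezoid, 1 panel, h=2.6000): 7.305314
R(1,0) (trapezoid, 2 panels, h=1.3000): 5.568896
R(2,0) (trapezoid, 4 panels, h=0.6500): 5.094354
R(1,1) = 5.568896 + (5.568896 − 7.305314)/3 = 4.990090
R(2,1) = 5.094354 + (5.094354 − 5.568896)/3 = 4.936173
R(2,2) = 4.936173 + (4.936173 − 4.990090)/15 = 4.932579

4.9326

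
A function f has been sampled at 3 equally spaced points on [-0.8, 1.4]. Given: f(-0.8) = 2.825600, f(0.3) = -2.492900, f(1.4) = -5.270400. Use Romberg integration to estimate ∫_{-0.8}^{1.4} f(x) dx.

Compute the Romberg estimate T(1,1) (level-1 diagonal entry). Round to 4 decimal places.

-4.5527

T(0,0) (trapezoid, 1 panel, h=2.2000): -2.689280
T(1,0) (trapezoid, 2 panels, h=1.1000): -4.086830
T(1,1) = -4.086830 + (-4.086830 − (-2.689280))/3 = -4.552680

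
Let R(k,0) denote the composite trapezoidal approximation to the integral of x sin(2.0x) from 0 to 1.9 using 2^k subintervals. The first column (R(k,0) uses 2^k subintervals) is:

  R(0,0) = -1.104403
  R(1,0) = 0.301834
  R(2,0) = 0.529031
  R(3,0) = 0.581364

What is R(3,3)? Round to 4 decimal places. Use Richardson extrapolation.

R(1,1) = (4·0.301834 − (-1.104403)) / 3 = 0.770580
R(2,1) = 0.529031 + (0.529031 − 0.301834)/3 = 0.604763
R(3,1) = 0.581364 + (0.581364 − 0.529031)/3 = 0.598808
R(2,2) = 0.604763 + (0.604763 − 0.770580)/15 = 0.593709
R(3,2) = (16·0.598808 − 0.604763) / 15 = 0.598411
R(3,3) = (64·0.598411 − 0.593709) / 63 = 0.598486
(Column j=1 coincides with Simpson's rule on the same nodes.)

0.5985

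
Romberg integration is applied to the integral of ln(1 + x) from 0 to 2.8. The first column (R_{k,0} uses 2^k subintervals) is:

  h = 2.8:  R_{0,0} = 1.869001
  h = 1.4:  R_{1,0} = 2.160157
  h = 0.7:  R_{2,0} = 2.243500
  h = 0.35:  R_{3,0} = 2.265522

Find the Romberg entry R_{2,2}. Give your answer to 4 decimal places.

Richardson extrapolation on the trapezoidal column (denominator 4−1=3):
R_{1,1} = (4·2.160157 − 1.869001) / 3 = 2.257209
R_{2,1} = 2.243500 + (2.243500 − 2.160157)/3 = 2.271281
R_{2,2} = 2.271281 + (2.271281 − 2.257209)/15 = 2.272219
(Column j=1 coincides with Simpson's rule on the same nodes.)

2.2722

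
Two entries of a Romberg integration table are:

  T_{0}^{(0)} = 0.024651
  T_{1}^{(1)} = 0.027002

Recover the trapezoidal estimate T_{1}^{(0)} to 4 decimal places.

From T_{1}^{(1)} = (4·T_{1}^{(0)} − T_{0}^{(0)})/3, solve for T_{1}^{(0)}:
4·T_{1}^{(0)} = 3·0.027002 + 0.024651 = 0.105657
T_{1}^{(0)} = 0.026414

0.0264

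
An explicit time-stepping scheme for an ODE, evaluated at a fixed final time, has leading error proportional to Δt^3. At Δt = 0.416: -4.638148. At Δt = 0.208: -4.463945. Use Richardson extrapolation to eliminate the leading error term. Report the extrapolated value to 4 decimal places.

Extrapolated value = (8·A(Δt/2) − A(Δt)) / (8 − 1)
= (8·(-4.463945) − (-4.638148)) / 7
= -31.073412 / 7 = -4.439059

-4.4391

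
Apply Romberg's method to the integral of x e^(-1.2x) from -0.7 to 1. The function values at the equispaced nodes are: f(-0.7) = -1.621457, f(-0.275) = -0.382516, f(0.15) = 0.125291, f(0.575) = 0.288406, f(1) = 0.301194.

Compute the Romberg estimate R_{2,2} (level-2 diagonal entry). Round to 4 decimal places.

R_{0,0} (trapezoid, 1 panel, h=1.7000): -1.122224
R_{1,0} (trapezoid, 2 panels, h=0.8500): -0.454614
R_{2,0} (trapezoid, 4 panels, h=0.4250): -0.267304
R_{1,1} = -0.454614 + (-0.454614 − (-1.122224))/3 = -0.232077
R_{2,1} = -0.267304 + (-0.267304 − (-0.454614))/3 = -0.204867
R_{2,2} = -0.204867 + (-0.204867 − (-0.232077))/15 = -0.203053

-0.2031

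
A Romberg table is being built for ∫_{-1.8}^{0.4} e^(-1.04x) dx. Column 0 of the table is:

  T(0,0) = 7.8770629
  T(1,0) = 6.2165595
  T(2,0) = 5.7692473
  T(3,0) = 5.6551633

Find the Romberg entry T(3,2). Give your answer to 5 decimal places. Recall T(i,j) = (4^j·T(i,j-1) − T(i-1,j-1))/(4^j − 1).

Richardson extrapolation on the trapezoidal column (denominator 4−1=3):
T(2,1) = 5.7692473 + (5.7692473 − 6.2165595)/3 = 5.6201432
T(3,1) = (4·5.6551633 − 5.7692473) / 3 = 5.6171353
T(3,2) = 5.6171353 + (5.6171353 − 5.6201432)/15 = 5.6169348
(Column j=1 coincides with Simpson's rule on the same nodes.)

5.61693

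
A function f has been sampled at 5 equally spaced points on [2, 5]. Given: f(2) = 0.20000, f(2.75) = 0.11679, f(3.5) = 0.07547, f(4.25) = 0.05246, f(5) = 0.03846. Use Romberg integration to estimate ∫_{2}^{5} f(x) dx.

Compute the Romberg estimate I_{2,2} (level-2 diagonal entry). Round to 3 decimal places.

0.266

I_{0,0} (trapezoid, 1 panel, h=3.0000): 0.35769
I_{1,0} (trapezoid, 2 panels, h=1.5000): 0.29205
I_{2,0} (trapezoid, 4 panels, h=0.7500): 0.27296
I_{1,1} = 0.29205 + (0.29205 − 0.35769)/3 = 0.27017
I_{2,1} = 0.27296 + (0.27296 − 0.29205)/3 = 0.26660
I_{2,2} = 0.26660 + (0.26660 − 0.27017)/15 = 0.26636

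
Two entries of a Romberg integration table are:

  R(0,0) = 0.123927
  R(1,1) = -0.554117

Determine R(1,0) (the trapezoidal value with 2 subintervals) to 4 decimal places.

From R(1,1) = (4·R(1,0) − R(0,0))/3, solve for R(1,0):
4·R(1,0) = 3·(-0.554117) + 0.123927 = -1.538424
R(1,0) = -0.384606

-0.3846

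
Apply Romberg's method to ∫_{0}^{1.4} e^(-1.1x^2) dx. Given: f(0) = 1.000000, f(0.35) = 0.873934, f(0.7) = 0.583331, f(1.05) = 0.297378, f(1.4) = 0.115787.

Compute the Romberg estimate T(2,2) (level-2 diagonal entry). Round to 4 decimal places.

0.8134

T(0,0) (trapezoid, 1 panel, h=1.4000): 0.781051
T(1,0) (trapezoid, 2 panels, h=0.7000): 0.798857
T(2,0) (trapezoid, 4 panels, h=0.3500): 0.809388
T(1,1) = 0.798857 + (0.798857 − 0.781051)/3 = 0.804792
T(2,1) = 0.809388 + (0.809388 − 0.798857)/3 = 0.812898
T(2,2) = 0.812898 + (0.812898 − 0.804792)/15 = 0.813438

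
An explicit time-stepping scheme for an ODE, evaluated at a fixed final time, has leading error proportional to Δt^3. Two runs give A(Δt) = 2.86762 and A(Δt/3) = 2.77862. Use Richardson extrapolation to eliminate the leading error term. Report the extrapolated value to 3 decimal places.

2.775

Extrapolated value = (27·A(Δt/3) − A(Δt)) / (27 − 1)
= (27·2.77862 − 2.86762) / 26
= 72.15512 / 26 = 2.77520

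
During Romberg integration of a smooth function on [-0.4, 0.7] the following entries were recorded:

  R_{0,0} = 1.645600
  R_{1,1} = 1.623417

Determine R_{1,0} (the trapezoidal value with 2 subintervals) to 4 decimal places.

From R_{1,1} = (4·R_{1,0} − R_{0,0})/3, solve for R_{1,0}:
4·R_{1,0} = 3·1.623417 + 1.645600 = 6.515851
R_{1,0} = 1.628963

1.6290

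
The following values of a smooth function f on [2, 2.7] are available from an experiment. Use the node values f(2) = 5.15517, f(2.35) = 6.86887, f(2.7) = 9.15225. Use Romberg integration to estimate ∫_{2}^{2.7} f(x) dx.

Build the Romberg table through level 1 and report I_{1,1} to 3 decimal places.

I_{0,0} (trapezoid, 1 panel, h=0.7000): 5.00760
I_{1,0} (trapezoid, 2 panels, h=0.3500): 4.90790
I_{1,1} = 4.90790 + (4.90790 − 5.00760)/3 = 4.87467

4.875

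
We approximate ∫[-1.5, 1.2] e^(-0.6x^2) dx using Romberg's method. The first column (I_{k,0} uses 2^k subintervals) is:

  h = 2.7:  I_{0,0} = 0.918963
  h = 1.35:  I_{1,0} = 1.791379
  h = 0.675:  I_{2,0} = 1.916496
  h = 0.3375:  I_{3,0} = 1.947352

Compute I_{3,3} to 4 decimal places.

1.9577

I_{1,1} = (4·1.791379 − 0.918963) / 3 = 2.082184
I_{2,1} = 1.916496 + (1.916496 − 1.791379)/3 = 1.958202
I_{3,1} = (4·1.947352 − 1.916496) / 3 = 1.957637
I_{2,2} = 1.958202 + (1.958202 − 2.082184)/15 = 1.949937
I_{3,2} = 1.957637 + (1.957637 − 1.958202)/15 = 1.957599
I_{3,3} = 1.957599 + (1.957599 − 1.949937)/63 = 1.957721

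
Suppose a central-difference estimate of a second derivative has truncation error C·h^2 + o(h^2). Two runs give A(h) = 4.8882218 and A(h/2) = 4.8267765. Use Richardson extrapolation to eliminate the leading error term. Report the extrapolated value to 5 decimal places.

4.80629

The leading error scales as h^2; refining by a factor of 2 reduces it by 2^2 = 4.
Extrapolated value = (4·A(h/2) − A(h)) / (4 − 1)
= (4·4.8267765 − 4.8882218) / 3
= 14.4188842 / 3 = 4.8062947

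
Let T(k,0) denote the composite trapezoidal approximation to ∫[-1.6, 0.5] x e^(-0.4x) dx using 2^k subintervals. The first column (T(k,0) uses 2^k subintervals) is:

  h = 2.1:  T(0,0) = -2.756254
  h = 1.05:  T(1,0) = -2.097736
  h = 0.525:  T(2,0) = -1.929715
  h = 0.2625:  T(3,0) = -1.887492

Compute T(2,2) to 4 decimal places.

Richardson extrapolation on the trapezoidal column (denominator 4−1=3):
T(1,1) = -2.097736 + (-2.097736 − (-2.756254))/3 = -1.878230
T(2,1) = (4·(-1.929715) − (-2.097736)) / 3 = -1.873708
T(2,2) = (16·(-1.873708) − (-1.878230)) / 15 = -1.873407

-1.8734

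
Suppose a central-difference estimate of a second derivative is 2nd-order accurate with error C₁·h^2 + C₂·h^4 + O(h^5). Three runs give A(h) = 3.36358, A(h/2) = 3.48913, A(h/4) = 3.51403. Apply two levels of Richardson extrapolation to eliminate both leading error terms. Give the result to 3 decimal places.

First eliminate the h^2 term (factor 2^2 = 4):
  B₁ = (4·3.48913 − 3.36358)/3 = 3.53098
  B₂ = (4·3.51403 − 3.48913)/3 = 3.52233
Then eliminate the h^4 term (factor 2^4 = 16):
  (16·3.52233 − 3.53098)/15 = 3.52175

3.522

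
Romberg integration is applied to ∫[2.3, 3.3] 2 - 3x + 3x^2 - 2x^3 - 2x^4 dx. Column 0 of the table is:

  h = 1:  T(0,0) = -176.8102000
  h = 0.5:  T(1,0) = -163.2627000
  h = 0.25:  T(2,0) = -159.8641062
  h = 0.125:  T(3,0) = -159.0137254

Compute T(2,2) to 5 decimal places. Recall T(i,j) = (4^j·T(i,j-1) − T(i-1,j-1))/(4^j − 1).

-158.73020

T(1,1) = -163.2627000 + (-163.2627000 − (-176.8102000))/3 = -158.7468667
T(2,1) = -159.8641062 + (-159.8641062 − (-163.2627000))/3 = -158.7312416
T(2,2) = (16·(-158.7312416) − (-158.7468667)) / 15 = -158.7301999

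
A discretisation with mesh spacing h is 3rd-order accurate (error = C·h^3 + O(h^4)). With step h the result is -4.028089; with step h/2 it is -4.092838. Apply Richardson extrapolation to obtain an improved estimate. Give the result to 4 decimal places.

Extrapolated value = (8·A(h/2) − A(h)) / (8 − 1)
= (8·(-4.092838) − (-4.028089)) / 7
= -28.714615 / 7 = -4.102088

-4.1021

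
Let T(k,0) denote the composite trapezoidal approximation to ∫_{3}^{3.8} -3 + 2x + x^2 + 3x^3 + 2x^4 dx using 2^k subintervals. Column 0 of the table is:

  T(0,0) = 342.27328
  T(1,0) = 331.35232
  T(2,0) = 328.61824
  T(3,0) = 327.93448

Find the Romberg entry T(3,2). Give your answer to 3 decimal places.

T(2,1) = 328.61824 + (328.61824 − 331.35232)/3 = 327.70688
T(3,1) = 327.93448 + (327.93448 − 328.61824)/3 = 327.70656
T(3,2) = (16·327.70656 − 327.70688) / 15 = 327.70654

327.707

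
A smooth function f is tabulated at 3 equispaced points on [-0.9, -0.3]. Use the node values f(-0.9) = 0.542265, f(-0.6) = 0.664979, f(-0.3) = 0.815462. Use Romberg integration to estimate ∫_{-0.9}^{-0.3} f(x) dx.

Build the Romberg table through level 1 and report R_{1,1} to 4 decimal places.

0.4018

R_{0,0} (trapezoid, 1 panel, h=0.6000): 0.407318
R_{1,0} (trapezoid, 2 panels, h=0.3000): 0.403153
R_{1,1} = 0.403153 + (0.403153 − 0.407318)/3 = 0.401765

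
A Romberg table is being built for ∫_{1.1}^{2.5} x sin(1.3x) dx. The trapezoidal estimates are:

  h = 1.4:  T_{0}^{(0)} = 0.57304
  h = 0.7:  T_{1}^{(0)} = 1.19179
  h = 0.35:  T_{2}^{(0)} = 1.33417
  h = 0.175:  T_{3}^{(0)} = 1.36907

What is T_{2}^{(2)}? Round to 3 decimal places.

1.381

Richardson extrapolation on the trapezoidal column (denominator 4−1=3):
T_{1}^{(1)} = 1.19179 + (1.19179 − 0.57304)/3 = 1.39804
T_{2}^{(1)} = (4·1.33417 − 1.19179) / 3 = 1.38163
T_{2}^{(2)} = (16·1.38163 − 1.39804) / 15 = 1.38054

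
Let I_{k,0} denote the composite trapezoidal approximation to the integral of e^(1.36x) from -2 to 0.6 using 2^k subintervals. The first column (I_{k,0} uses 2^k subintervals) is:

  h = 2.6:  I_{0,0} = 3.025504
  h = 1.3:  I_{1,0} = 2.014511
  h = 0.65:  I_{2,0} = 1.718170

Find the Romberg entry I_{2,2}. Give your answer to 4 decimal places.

1.6155

I_{1,1} = (4·2.014511 − 3.025504) / 3 = 1.677513
I_{2,1} = 1.718170 + (1.718170 − 2.014511)/3 = 1.619390
I_{2,2} = 1.619390 + (1.619390 − 1.677513)/15 = 1.615515
(Column j=1 coincides with Simpson's rule on the same nodes.)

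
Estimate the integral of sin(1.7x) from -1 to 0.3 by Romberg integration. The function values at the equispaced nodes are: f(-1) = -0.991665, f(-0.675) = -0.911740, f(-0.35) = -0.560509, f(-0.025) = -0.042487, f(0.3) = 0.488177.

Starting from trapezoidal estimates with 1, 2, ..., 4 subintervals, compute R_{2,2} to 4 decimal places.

R_{0,0} (trapezoid, 1 panel, h=1.3000): -0.327267
R_{1,0} (trapezoid, 2 panels, h=0.6500): -0.527964
R_{2,0} (trapezoid, 4 panels, h=0.3250): -0.574106
R_{1,1} = -0.527964 + (-0.527964 − (-0.327267))/3 = -0.594863
R_{2,1} = -0.574106 + (-0.574106 − (-0.527964))/3 = -0.589487
R_{2,2} = -0.589487 + (-0.589487 − (-0.594863))/15 = -0.589129

-0.5891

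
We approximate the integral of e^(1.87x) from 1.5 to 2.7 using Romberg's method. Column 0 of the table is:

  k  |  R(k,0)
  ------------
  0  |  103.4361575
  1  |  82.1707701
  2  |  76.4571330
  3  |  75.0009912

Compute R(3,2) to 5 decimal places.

74.51315

Richardson extrapolation on the trapezoidal column (denominator 4−1=3):
R(2,1) = 76.4571330 + (76.4571330 − 82.1707701)/3 = 74.5525873
R(3,1) = (4·75.0009912 − 76.4571330) / 3 = 74.5156106
R(3,2) = (16·74.5156106 − 74.5525873) / 15 = 74.5131455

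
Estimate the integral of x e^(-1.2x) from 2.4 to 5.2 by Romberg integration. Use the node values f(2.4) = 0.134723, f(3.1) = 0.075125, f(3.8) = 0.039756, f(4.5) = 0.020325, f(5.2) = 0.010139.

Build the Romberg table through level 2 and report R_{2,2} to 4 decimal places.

0.1414

R_{0,0} (trapezoid, 1 panel, h=2.8000): 0.202807
R_{1,0} (trapezoid, 2 panels, h=1.4000): 0.157062
R_{2,0} (trapezoid, 4 panels, h=0.7000): 0.145346
R_{1,1} = 0.157062 + (0.157062 − 0.202807)/3 = 0.141814
R_{2,1} = 0.145346 + (0.145346 − 0.157062)/3 = 0.141441
R_{2,2} = 0.141441 + (0.141441 − 0.141814)/15 = 0.141416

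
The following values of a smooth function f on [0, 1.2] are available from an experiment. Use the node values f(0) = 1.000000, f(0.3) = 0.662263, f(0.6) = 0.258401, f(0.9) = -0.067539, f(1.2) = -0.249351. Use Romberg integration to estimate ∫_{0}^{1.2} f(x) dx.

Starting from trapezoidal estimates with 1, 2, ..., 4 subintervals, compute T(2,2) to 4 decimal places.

0.3652

T(0,0) (trapezoid, 1 panel, h=1.2000): 0.450389
T(1,0) (trapezoid, 2 panels, h=0.6000): 0.380235
T(2,0) (trapezoid, 4 panels, h=0.3000): 0.368535
T(1,1) = 0.380235 + (0.380235 − 0.450389)/3 = 0.356850
T(2,1) = 0.368535 + (0.368535 − 0.380235)/3 = 0.364635
T(2,2) = 0.364635 + (0.364635 − 0.356850)/15 = 0.365154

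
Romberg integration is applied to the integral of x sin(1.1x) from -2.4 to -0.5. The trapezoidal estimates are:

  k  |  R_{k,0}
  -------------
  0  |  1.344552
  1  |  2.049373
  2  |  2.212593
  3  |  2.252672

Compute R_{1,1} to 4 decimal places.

2.2843

Richardson extrapolation on the trapezoidal column (denominator 4−1=3):
R_{1,1} = 2.049373 + (2.049373 − 1.344552)/3 = 2.284313
(Column j=1 coincides with Simpson's rule on the same nodes.)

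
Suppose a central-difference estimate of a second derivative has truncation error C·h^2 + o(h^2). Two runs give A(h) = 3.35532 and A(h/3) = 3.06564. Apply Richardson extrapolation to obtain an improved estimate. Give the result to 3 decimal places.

3.029

Extrapolated value = (9·A(h/3) − A(h)) / (9 − 1)
= (9·3.06564 − 3.35532) / 8
= 24.23544 / 8 = 3.02943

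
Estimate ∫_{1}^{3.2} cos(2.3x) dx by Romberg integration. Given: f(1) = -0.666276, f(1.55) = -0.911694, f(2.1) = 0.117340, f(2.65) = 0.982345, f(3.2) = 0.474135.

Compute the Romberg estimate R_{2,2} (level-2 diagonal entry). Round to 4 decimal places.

0.0568

R_{0,0} (trapezoid, 1 panel, h=2.2000): -0.211355
R_{1,0} (trapezoid, 2 panels, h=1.1000): 0.023396
R_{2,0} (trapezoid, 4 panels, h=0.5500): 0.050556
R_{1,1} = 0.023396 + (0.023396 − (-0.211355))/3 = 0.101646
R_{2,1} = 0.050556 + (0.050556 − 0.023396)/3 = 0.059609
R_{2,2} = 0.059609 + (0.059609 − 0.101646)/15 = 0.056807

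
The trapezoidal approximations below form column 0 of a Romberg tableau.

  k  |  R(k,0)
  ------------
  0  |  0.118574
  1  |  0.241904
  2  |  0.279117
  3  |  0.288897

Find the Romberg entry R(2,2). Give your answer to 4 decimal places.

Richardson extrapolation on the trapezoidal column (denominator 4−1=3):
R(1,1) = 0.241904 + (0.241904 − 0.118574)/3 = 0.283014
R(2,1) = (4·0.279117 − 0.241904) / 3 = 0.291521
R(2,2) = (16·0.291521 − 0.283014) / 15 = 0.292088

0.2921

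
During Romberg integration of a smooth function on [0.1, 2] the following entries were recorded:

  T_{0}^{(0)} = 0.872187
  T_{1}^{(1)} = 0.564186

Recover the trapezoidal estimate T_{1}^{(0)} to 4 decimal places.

0.6412

From T_{1}^{(1)} = (4·T_{1}^{(0)} − T_{0}^{(0)})/3, solve for T_{1}^{(0)}:
4·T_{1}^{(0)} = 3·0.564186 + 0.872187 = 2.564745
T_{1}^{(0)} = 0.641186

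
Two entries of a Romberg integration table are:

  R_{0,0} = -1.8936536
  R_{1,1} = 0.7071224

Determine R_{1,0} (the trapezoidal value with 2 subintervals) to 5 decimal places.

From R_{1,1} = (4·R_{1,0} − R_{0,0})/3, solve for R_{1,0}:
4·R_{1,0} = 3·0.7071224 + (-1.8936536) = 0.2277136
R_{1,0} = 0.0569284

0.05693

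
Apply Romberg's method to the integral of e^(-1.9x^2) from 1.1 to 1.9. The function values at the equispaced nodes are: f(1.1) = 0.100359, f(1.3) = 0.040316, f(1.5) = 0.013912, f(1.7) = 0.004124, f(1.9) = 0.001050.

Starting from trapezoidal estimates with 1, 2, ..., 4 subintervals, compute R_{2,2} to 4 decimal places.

R_{0,0} (trapezoid, 1 panel, h=0.8000): 0.040564
R_{1,0} (trapezoid, 2 panels, h=0.4000): 0.025847
R_{2,0} (trapezoid, 4 panels, h=0.2000): 0.021811
R_{1,1} = 0.025847 + (0.025847 − 0.040564)/3 = 0.020941
R_{2,1} = 0.021811 + (0.021811 − 0.025847)/3 = 0.020466
R_{2,2} = 0.020466 + (0.020466 − 0.020941)/15 = 0.020434

0.0204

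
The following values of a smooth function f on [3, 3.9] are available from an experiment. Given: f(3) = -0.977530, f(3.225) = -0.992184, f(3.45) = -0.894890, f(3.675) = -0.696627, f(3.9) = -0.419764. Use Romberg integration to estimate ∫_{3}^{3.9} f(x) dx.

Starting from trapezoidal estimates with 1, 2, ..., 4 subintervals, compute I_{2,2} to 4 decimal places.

-0.7456

I_{0,0} (trapezoid, 1 panel, h=0.9000): -0.628782
I_{1,0} (trapezoid, 2 panels, h=0.4500): -0.717092
I_{2,0} (trapezoid, 4 panels, h=0.2250): -0.738528
I_{1,1} = -0.717092 + (-0.717092 − (-0.628782))/3 = -0.746529
I_{2,1} = -0.738528 + (-0.738528 − (-0.717092))/3 = -0.745673
I_{2,2} = -0.745673 + (-0.745673 − (-0.746529))/15 = -0.745616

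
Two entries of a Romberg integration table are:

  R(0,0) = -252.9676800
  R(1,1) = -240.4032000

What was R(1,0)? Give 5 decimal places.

From R(1,1) = (4·R(1,0) − R(0,0))/3, solve for R(1,0):
4·R(1,0) = 3·(-240.4032000) + (-252.9676800) = -974.1772800
R(1,0) = -243.5443200

-243.54432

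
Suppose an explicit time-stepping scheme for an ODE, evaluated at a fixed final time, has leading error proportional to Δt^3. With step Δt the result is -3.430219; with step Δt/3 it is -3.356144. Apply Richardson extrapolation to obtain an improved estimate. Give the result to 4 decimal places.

The leading error scales as Δt^3; refining by a factor of 3 reduces it by 3^3 = 27.
Extrapolated value = (27·A(Δt/3) − A(Δt)) / (27 − 1)
= (27·(-3.356144) − (-3.430219)) / 26
= -87.185669 / 26 = -3.353295

-3.3533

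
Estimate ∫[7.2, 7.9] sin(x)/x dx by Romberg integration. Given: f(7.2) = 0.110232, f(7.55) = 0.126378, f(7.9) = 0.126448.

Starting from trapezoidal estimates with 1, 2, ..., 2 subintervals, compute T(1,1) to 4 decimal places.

0.0866

T(0,0) (trapezoid, 1 panel, h=0.7000): 0.082838
T(1,0) (trapezoid, 2 panels, h=0.3500): 0.085651
T(1,1) = 0.085651 + (0.085651 − 0.082838)/3 = 0.086589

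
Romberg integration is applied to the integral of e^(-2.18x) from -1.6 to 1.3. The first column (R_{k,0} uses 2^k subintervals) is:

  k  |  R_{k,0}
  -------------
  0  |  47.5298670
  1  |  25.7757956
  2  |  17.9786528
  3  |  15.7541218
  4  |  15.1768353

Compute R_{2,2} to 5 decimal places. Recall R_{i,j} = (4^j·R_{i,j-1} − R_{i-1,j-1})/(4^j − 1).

15.16995

Richardson extrapolation on the trapezoidal column (denominator 4−1=3):
R_{1,1} = (4·25.7757956 − 47.5298670) / 3 = 18.5244385
R_{2,1} = (4·17.9786528 − 25.7757956) / 3 = 15.3796052
R_{2,2} = 15.3796052 + (15.3796052 − 18.5244385)/15 = 15.1699496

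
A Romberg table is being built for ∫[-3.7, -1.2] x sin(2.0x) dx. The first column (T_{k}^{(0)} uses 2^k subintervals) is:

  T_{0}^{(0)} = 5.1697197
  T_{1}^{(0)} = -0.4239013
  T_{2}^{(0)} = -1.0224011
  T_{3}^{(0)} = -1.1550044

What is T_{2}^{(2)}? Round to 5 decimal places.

T_{1}^{(1)} = (4·(-0.4239013) − 5.1697197) / 3 = -2.2884416
T_{2}^{(1)} = -1.0224011 + (-1.0224011 − (-0.4239013))/3 = -1.2219010
T_{2}^{(2)} = -1.2219010 + (-1.2219010 − (-2.2884416))/15 = -1.1507983

-1.15080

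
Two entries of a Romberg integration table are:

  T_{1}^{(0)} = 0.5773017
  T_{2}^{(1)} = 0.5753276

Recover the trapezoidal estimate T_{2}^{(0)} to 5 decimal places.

From T_{2}^{(1)} = (4·T_{2}^{(0)} − T_{1}^{(0)})/3, solve for T_{2}^{(0)}:
4·T_{2}^{(0)} = 3·0.5753276 + 0.5773017 = 2.3032845
T_{2}^{(0)} = 0.5758211

0.57582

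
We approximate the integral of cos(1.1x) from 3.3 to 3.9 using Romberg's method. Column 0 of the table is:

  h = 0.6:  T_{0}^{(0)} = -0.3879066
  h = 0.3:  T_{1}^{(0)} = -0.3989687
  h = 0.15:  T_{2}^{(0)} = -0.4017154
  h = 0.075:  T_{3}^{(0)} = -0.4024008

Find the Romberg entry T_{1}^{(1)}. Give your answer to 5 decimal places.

Richardson extrapolation on the trapezoidal column (denominator 4−1=3):
T_{1}^{(1)} = -0.3989687 + (-0.3989687 − (-0.3879066))/3 = -0.4026561

-0.40266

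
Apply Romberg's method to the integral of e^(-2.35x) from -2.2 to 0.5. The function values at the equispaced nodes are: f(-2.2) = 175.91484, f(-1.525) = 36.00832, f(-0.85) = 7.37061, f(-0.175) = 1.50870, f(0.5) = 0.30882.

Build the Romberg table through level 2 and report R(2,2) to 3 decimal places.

75.677

R(0,0) (trapezoid, 1 panel, h=2.7000): 237.90194
R(1,0) (trapezoid, 2 panels, h=1.3500): 128.90129
R(2,0) (trapezoid, 4 panels, h=0.6750): 89.77464
R(1,1) = 128.90129 + (128.90129 − 237.90194)/3 = 92.56774
R(2,1) = 89.77464 + (89.77464 − 128.90129)/3 = 76.73242
R(2,2) = 76.73242 + (76.73242 − 92.56774)/15 = 75.67673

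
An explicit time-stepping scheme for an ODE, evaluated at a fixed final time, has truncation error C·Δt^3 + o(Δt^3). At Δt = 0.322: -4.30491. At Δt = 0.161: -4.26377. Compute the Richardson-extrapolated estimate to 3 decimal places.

-4.258

The leading error scales as Δt^3; refining by a factor of 2 reduces it by 2^3 = 8.
Extrapolated value = (8·A(Δt/2) − A(Δt)) / (8 − 1)
= (8·(-4.26377) − (-4.30491)) / 7
= -29.80525 / 7 = -4.25789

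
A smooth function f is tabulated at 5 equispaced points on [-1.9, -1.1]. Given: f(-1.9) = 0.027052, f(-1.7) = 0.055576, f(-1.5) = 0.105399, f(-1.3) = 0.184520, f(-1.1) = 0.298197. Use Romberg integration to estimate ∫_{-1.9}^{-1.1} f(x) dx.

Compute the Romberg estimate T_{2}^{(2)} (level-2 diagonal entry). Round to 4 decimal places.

0.0998

T_{0}^{(0)} (trapezoid, 1 panel, h=0.8000): 0.130100
T_{1}^{(0)} (trapezoid, 2 panels, h=0.4000): 0.107209
T_{2}^{(0)} (trapezoid, 4 panels, h=0.2000): 0.101624
T_{1}^{(1)} = 0.107209 + (0.107209 − 0.130100)/3 = 0.099579
T_{2}^{(1)} = 0.101624 + (0.101624 − 0.107209)/3 = 0.099762
T_{2}^{(2)} = 0.099762 + (0.099762 − 0.099579)/15 = 0.099774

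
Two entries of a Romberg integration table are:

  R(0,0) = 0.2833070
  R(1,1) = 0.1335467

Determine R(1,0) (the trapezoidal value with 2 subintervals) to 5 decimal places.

From R(1,1) = (4·R(1,0) − R(0,0))/3, solve for R(1,0):
4·R(1,0) = 3·0.1335467 + 0.2833070 = 0.6839471
R(1,0) = 0.1709868

0.17099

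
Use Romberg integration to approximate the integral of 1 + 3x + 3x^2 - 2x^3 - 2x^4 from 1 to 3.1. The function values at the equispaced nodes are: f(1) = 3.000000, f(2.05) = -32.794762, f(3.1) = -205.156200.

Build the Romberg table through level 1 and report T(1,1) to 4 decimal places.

-116.6673

T(0,0) (trapezoid, 1 panel, h=2.1000): -212.264010
T(1,0) (trapezoid, 2 panels, h=1.0500): -140.566505
T(1,1) = -140.566505 + (-140.566505 − (-212.264010))/3 = -116.667337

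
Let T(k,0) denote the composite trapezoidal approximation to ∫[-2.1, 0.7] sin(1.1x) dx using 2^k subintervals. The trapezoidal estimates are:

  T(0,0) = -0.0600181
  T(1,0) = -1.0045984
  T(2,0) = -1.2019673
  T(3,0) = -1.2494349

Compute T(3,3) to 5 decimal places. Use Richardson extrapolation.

Richardson extrapolation on the trapezoidal column (denominator 4−1=3):
T(1,1) = (4·(-1.0045984) − (-0.0600181)) / 3 = -1.3194585
T(2,1) = (4·(-1.2019673) − (-1.0045984)) / 3 = -1.2677569
T(3,1) = -1.2494349 + (-1.2494349 − (-1.2019673))/3 = -1.2652574
T(2,2) = (16·(-1.2677569) − (-1.3194585)) / 15 = -1.2643101
T(3,2) = -1.2652574 + (-1.2652574 − (-1.2677569))/15 = -1.2650908
T(3,3) = -1.2650908 + (-1.2650908 − (-1.2643101))/63 = -1.2651032

-1.26510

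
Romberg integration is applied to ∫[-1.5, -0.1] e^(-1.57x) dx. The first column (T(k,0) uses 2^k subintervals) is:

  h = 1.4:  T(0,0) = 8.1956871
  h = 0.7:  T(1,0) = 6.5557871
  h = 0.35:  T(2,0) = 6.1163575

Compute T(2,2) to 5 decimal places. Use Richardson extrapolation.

5.96726

T(1,1) = 6.5557871 + (6.5557871 − 8.1956871)/3 = 6.0091538
T(2,1) = 6.1163575 + (6.1163575 − 6.5557871)/3 = 5.9698810
T(2,2) = (16·5.9698810 − 6.0091538) / 15 = 5.9672628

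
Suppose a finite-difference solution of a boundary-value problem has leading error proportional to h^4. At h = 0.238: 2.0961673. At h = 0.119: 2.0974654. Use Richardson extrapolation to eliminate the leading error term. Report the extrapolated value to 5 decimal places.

The leading error scales as h^4; refining by a factor of 2 reduces it by 2^4 = 16.
Extrapolated value = (16·A(h/2) − A(h)) / (16 − 1)
= (16·2.0974654 − 2.0961673) / 15
= 31.4632791 / 15 = 2.0975519

2.09755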